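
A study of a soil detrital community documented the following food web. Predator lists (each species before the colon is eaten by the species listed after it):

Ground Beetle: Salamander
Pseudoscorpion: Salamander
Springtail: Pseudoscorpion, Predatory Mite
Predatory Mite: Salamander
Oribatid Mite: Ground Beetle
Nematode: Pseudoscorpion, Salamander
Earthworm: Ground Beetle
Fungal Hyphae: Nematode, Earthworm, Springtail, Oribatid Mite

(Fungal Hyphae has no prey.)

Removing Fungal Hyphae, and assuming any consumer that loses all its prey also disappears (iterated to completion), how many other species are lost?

Remove Fungal Hyphae.
Round 1: Nematode (all prey gone), Earthworm (all prey gone), Springtail (all prey gone), Oribatid Mite (all prey gone) → extinct.
Round 2: Ground Beetle (all prey gone), Pseudoscorpion (all prey gone), Predatory Mite (all prey gone) → extinct.
Round 3: Salamander (all prey gone) → extinct.
No further losses. Total secondary extinctions: 8.

8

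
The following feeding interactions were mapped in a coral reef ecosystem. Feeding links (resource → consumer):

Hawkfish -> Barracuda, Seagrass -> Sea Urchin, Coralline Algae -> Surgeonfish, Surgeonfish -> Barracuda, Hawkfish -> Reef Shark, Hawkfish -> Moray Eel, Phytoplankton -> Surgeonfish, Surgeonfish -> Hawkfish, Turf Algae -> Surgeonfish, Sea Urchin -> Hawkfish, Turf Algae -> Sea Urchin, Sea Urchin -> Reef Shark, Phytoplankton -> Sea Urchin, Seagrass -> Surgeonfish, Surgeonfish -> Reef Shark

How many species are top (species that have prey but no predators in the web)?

3

Top species (has prey, but nothing eats it): Barracuda, Moray Eel, Reef Shark.
Count: 3.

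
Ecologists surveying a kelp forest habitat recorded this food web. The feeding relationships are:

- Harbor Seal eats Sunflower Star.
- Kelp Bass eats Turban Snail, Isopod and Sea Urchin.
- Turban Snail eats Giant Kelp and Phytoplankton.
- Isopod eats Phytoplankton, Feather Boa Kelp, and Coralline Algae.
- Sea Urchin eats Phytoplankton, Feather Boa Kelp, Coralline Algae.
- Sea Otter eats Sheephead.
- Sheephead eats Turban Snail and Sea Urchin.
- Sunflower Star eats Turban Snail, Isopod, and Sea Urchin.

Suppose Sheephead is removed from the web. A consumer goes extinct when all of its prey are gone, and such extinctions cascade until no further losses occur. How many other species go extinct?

Remove Sheephead.
Round 1: Sea Otter (all prey gone) → extinct.
No further losses. Total secondary extinctions: 1.

1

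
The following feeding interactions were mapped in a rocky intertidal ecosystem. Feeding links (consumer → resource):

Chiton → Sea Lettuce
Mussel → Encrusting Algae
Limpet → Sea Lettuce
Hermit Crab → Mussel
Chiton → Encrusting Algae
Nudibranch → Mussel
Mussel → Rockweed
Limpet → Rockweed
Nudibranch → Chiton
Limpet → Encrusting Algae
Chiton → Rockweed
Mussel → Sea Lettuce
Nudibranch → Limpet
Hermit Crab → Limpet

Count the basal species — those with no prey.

Basal species (no prey listed): Sea Lettuce, Rockweed, Encrusting Algae.
Count: 3.

3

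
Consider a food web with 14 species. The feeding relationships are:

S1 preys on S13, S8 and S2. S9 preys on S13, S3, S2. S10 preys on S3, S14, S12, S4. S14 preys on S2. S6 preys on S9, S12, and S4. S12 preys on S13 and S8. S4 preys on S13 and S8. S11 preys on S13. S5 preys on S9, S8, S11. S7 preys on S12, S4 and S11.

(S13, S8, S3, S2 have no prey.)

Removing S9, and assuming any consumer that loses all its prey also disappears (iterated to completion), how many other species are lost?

Remove S9.
Every predator of it retains at least one other prey: S5 still has S8, S11; S6 still has S12, S4.
No consumer loses all prey, so no secondary extinctions occur.

0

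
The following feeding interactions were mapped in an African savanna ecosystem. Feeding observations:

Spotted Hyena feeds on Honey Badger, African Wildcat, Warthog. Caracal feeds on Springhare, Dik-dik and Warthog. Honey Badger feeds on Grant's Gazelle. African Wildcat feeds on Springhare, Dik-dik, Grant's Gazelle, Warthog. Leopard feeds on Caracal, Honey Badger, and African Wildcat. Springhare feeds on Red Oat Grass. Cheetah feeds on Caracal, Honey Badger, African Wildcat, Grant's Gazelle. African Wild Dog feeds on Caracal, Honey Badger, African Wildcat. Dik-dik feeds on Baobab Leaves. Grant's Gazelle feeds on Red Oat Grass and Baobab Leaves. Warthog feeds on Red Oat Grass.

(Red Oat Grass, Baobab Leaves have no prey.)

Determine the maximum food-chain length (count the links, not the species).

3 links

One longest chain: Red Oat Grass → Grant's Gazelle → Honey Badger → Leopard.
It has 4 species and 3 links.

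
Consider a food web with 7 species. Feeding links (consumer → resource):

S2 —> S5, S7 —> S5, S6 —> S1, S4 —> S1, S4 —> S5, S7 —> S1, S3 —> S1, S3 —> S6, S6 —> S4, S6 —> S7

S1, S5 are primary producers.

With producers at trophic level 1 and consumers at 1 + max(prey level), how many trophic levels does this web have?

4

Producers (level 1): S1, S5.
S1 → S7 → S6 → S3 gives S3 level 4.
No species has a prey at level 4, so no species reaches level 5.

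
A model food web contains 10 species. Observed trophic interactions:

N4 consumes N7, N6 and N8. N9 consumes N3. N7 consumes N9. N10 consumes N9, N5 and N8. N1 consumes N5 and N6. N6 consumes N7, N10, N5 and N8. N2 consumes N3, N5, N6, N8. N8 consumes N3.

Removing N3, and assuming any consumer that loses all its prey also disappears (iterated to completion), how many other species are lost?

Remove N3.
Round 1: N8 (all prey gone), N9 (all prey gone) → extinct.
Round 2: N7 (all prey gone) → extinct.
No further losses. Total secondary extinctions: 3.

3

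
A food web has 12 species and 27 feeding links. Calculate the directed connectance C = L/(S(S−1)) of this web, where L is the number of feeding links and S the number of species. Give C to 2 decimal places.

C = 0.20

The web has S = 12 species and L = 27 feeding links.
C = L / (S(S−1)) = 27 / 132 = 0.2045 ≈ 0.20.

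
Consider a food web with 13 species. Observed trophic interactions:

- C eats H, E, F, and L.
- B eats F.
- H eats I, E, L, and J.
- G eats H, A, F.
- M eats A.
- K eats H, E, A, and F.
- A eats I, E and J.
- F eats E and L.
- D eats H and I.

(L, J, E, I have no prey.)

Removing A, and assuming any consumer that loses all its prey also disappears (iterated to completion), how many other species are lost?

Remove A.
Round 1: M (all prey gone) → extinct.
No further losses. Total secondary extinctions: 1.

1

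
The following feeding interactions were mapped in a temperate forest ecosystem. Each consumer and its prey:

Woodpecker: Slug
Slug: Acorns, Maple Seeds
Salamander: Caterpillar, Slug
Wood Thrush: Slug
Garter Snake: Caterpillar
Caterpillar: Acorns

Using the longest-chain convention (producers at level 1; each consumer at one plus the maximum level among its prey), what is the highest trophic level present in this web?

3

Producers (level 1): Acorns, Maple Seeds.
Acorns → Caterpillar → Salamander gives Salamander level 3.
No species has a prey at level 3, so no species reaches level 4.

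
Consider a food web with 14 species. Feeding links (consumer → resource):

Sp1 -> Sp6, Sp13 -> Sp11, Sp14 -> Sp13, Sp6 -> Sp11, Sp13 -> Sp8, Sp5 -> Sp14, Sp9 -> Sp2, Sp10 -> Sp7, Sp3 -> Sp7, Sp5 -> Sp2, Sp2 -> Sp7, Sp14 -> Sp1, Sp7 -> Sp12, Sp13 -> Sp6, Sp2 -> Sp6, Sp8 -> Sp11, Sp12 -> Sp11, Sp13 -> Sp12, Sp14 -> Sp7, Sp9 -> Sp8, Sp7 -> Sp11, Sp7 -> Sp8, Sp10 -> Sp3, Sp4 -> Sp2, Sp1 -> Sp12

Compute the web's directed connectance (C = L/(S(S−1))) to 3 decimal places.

The web has S = 14 species and L = 25 feeding links.
C = L / (S(S−1)) = 25 / 182 = 0.1374 ≈ 0.137.

C = 0.137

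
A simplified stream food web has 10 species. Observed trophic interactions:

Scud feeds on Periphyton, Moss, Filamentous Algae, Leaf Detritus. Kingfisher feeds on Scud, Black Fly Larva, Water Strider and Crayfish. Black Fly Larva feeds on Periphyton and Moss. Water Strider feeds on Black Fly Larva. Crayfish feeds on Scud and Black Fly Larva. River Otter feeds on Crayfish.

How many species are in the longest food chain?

One longest chain: Periphyton → Scud → Crayfish → Kingfisher.
It has 4 species and 3 links.

4 species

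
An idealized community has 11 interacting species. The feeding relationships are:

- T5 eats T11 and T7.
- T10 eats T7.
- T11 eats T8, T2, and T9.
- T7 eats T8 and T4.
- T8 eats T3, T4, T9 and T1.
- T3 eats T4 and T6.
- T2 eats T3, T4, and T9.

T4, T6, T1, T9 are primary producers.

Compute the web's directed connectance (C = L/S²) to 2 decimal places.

C = 0.14

The web has S = 11 species and L = 17 feeding links.
C = L / S² = 17 / 121 = 0.1405 ≈ 0.14.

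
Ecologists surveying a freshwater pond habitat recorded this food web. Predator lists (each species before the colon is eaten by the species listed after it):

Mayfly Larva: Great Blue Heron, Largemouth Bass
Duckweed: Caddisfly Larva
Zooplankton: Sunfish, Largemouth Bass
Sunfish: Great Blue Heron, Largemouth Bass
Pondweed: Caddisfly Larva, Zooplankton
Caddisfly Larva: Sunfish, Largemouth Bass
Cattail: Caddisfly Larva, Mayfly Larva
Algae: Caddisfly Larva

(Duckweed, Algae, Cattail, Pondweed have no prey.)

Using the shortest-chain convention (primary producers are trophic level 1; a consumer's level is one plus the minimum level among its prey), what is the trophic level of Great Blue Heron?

Cattail is a producer → level 1.
Mayfly Larva eats Cattail → level 2.
Great Blue Heron eats Mayfly Larva → level 3.
No prey of Great Blue Heron is below level 2, so 3 is the minimum.

Trophic level 3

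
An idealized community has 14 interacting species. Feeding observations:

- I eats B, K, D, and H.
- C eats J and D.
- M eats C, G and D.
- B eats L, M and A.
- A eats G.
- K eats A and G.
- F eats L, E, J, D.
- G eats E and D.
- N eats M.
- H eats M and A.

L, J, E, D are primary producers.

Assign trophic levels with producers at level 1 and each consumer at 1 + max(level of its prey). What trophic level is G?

E is a producer → level 1.
G eats E (level 1); other prey at levels: D 1 → level 2.

Trophic level 2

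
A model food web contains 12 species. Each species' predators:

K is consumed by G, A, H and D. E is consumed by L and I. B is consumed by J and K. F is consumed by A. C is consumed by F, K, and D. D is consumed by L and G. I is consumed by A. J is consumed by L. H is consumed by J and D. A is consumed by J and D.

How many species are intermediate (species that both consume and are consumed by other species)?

7

Intermediate species (has both prey and predators): K, F, I, A, H, D, J.
Count: 7.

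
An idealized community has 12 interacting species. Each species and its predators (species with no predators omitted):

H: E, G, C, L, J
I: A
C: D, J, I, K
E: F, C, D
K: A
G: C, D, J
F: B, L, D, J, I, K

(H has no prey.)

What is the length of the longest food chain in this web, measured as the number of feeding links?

One longest chain: H → E → F → I → A.
It has 5 species and 4 links.

4 links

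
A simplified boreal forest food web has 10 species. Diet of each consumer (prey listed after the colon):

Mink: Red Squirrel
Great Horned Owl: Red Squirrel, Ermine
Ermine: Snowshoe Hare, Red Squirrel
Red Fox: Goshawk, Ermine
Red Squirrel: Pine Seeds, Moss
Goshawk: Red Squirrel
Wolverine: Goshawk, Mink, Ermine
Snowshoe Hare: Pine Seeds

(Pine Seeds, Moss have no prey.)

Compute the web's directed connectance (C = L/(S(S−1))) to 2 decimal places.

The web has S = 10 species and L = 14 feeding links.
C = L / (S(S−1)) = 14 / 90 = 0.1556 ≈ 0.16.

C = 0.16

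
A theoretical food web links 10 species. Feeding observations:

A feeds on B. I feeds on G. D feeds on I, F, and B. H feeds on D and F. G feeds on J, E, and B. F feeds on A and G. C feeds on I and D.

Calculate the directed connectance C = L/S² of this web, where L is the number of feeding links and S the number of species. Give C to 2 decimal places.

C = 0.14

The web has S = 10 species and L = 14 feeding links.
C = L / S² = 14 / 100 = 0.1400 ≈ 0.14.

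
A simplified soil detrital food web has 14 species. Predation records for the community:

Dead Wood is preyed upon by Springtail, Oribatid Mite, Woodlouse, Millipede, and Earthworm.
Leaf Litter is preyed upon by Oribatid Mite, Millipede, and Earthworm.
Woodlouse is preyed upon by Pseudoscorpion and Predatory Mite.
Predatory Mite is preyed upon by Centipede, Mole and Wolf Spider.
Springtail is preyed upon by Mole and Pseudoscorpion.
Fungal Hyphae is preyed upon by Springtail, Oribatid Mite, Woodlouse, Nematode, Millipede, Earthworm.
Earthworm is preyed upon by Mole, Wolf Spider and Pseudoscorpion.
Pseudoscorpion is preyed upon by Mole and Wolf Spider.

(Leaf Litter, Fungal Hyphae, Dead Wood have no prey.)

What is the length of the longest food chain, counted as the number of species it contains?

One longest chain: Fungal Hyphae → Woodlouse → Predatory Mite → Mole.
It has 4 species and 3 links.

4 species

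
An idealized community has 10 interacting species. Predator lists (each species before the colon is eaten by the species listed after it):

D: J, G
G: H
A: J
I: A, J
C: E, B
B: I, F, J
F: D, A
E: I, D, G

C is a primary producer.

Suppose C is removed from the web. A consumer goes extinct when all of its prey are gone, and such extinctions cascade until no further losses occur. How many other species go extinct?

9

Remove C.
Round 1: E (all prey gone), B (all prey gone) → extinct.
Round 2: I (all prey gone), F (all prey gone) → extinct.
Round 3: D (all prey gone), A (all prey gone) → extinct.
Round 4: J (all prey gone), G (all prey gone) → extinct.
Round 5: H (all prey gone) → extinct.
No further losses. Total secondary extinctions: 9.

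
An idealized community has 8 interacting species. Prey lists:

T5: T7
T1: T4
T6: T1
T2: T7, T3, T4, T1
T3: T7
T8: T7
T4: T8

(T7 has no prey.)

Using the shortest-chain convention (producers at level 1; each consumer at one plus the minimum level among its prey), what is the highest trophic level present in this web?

Producers (level 1): T7.
Following each consumer down to its lowest-level prey: T7 → T8 → T4 → T1 → T6 (levels 1 through 5).
All prey of T6 (T1 4) are at level 4 or above, so T6 is at level 1 + 4 = 5.
Every consumer has at least one prey at level 4 or below, so none exceeds level 5.

5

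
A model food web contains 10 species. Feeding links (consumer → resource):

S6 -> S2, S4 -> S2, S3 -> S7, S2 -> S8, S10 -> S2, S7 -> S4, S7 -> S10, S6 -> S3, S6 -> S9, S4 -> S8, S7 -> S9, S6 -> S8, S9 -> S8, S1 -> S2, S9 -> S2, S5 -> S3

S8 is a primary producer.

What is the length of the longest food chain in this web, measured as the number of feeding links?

5 links

One longest chain: S8 → S2 → S9 → S7 → S3 → S5.
It has 6 species and 5 links.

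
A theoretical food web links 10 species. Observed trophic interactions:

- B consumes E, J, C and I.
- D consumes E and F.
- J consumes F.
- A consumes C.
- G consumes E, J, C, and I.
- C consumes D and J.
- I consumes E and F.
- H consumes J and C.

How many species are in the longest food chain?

4 species

One longest chain: F → J → C → G.
It has 4 species and 3 links.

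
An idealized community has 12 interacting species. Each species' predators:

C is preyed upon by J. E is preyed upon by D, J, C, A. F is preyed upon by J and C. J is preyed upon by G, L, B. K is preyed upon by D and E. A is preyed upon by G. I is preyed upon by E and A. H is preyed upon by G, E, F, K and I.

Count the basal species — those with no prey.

Basal species (no prey listed): H.
Count: 1.

1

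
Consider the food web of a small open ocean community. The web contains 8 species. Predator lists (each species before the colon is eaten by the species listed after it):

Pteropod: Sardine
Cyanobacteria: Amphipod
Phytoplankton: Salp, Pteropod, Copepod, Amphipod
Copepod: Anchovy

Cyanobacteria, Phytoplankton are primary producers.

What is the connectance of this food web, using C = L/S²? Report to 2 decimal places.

The web has S = 8 species and L = 7 feeding links.
C = L / S² = 7 / 64 = 0.1094 ≈ 0.11.

C = 0.11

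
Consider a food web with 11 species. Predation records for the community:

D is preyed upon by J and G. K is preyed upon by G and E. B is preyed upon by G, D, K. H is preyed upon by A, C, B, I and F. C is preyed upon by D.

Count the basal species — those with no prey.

Basal species (no prey listed): H.
Count: 1.

1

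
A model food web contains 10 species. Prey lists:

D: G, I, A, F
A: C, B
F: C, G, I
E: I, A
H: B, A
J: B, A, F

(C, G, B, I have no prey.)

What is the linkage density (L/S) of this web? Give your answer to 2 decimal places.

L/S = 1.60

There are L = 16 links among S = 10 species.
L/S = 16/10 = 1.6000 ≈ 1.60.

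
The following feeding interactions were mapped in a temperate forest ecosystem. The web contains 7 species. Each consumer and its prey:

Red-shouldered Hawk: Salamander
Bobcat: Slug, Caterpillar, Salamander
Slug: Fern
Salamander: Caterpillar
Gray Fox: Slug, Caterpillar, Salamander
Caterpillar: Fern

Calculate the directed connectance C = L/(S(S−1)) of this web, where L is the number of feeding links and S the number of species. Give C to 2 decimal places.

C = 0.24

The web has S = 7 species and L = 10 feeding links.
C = L / (S(S−1)) = 10 / 42 = 0.2381 ≈ 0.24.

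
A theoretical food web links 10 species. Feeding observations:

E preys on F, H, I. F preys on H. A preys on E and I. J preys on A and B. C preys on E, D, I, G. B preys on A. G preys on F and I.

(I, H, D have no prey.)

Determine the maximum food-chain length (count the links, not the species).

One longest chain: H → F → E → A → B → J.
It has 6 species and 5 links.

5 links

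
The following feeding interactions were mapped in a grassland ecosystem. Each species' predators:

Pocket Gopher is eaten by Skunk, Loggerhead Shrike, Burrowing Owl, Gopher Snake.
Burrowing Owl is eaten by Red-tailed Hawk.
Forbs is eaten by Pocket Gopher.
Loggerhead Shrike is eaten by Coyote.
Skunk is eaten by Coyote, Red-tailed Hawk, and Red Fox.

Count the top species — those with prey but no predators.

4

Top species (has prey, but nothing eats it): Gopher Snake, Coyote, Red Fox, Red-tailed Hawk.
Count: 4.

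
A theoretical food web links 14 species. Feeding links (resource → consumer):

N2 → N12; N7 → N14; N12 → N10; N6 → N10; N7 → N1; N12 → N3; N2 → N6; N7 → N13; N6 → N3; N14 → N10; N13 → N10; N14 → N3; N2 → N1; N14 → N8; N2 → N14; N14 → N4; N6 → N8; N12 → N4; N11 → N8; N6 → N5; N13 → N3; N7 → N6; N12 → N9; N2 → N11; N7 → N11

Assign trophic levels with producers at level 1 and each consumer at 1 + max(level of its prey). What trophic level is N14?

Trophic level 2

N7 is a producer → level 1.
N14 eats N7 (level 1); other prey at levels: N2 1 → level 2.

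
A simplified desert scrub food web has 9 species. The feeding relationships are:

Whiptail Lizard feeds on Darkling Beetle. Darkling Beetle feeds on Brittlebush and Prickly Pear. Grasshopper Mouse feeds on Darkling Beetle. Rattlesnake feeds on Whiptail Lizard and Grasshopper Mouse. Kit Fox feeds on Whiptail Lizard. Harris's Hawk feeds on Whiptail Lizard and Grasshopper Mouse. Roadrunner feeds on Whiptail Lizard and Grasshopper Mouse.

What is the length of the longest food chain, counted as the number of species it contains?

One longest chain: Brittlebush → Darkling Beetle → Whiptail Lizard → Kit Fox.
It has 4 species and 3 links.

4 species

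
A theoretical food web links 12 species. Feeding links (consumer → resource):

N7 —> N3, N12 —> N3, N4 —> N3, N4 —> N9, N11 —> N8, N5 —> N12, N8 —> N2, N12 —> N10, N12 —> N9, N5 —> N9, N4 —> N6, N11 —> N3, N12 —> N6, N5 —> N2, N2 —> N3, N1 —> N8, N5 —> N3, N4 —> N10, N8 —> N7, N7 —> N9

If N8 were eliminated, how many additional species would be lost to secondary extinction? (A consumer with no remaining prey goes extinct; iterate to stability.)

Remove N8.
Round 1: N1 (all prey gone) → extinct.
No further losses. Total secondary extinctions: 1.

1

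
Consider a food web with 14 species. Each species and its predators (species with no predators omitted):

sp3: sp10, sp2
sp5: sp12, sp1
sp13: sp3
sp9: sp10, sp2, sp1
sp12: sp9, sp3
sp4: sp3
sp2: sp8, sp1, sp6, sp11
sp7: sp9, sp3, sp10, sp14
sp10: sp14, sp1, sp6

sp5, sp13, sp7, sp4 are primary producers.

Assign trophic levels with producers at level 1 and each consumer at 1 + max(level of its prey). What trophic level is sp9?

sp5 is a producer → level 1.
sp12 eats sp5 → level 2.
sp9 eats sp12 (level 2); other prey at levels: sp7 1 → level 3.

Trophic level 3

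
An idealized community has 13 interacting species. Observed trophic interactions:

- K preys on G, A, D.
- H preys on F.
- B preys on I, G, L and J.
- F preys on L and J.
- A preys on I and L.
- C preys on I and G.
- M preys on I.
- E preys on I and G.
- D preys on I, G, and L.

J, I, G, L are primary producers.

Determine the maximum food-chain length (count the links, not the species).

2 links

One longest chain: J → F → H.
It has 3 species and 2 links.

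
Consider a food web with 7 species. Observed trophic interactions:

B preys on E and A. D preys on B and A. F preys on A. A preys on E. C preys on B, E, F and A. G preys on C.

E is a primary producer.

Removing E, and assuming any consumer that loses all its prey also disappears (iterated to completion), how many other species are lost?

Remove E.
Round 1: A (all prey gone) → extinct.
Round 2: F (all prey gone), B (all prey gone) → extinct.
Round 3: C (all prey gone), D (all prey gone) → extinct.
Round 4: G (all prey gone) → extinct.
No further losses. Total secondary extinctions: 6.

6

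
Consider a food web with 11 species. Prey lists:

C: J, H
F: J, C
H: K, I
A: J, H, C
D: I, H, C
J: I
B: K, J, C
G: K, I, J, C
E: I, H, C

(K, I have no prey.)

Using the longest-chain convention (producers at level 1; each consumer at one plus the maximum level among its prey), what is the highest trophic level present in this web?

Producers (level 1): K, I.
I → J → C → E gives E level 4.
No species has a prey at level 4, so no species reaches level 5.

4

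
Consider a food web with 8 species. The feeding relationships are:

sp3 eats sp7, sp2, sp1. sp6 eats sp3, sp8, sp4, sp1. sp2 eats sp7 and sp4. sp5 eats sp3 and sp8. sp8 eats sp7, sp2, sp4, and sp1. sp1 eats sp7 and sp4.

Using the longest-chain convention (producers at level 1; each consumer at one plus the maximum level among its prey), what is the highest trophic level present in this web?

Producers (level 1): sp7, sp4.
sp7 → sp2 → sp3 → sp5 gives sp5 level 4.
No species has a prey at level 4, so no species reaches level 5.

4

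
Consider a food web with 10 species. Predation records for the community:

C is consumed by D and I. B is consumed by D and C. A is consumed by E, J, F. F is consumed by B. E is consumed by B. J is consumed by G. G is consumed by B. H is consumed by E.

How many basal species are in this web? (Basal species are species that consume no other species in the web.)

Basal species (no prey listed): H, A.
Count: 2.

2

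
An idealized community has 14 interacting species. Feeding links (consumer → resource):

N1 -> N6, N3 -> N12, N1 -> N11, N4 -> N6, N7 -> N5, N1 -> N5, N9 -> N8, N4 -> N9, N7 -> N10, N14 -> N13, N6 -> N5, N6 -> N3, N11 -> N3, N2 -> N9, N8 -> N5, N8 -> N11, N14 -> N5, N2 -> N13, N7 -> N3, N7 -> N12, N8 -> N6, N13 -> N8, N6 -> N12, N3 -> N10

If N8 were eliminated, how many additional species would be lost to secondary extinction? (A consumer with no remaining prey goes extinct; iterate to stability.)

Remove N8.
Round 1: N9 (all prey gone), N13 (all prey gone) → extinct.
Round 2: N2 (all prey gone) → extinct.
No further losses. Total secondary extinctions: 3.

3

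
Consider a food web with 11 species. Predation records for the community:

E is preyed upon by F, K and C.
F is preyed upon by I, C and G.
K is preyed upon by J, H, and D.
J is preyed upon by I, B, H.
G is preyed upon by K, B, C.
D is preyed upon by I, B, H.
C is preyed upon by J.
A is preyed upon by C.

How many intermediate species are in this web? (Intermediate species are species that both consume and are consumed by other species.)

Intermediate species (has both prey and predators): F, G, K, C, D, J.
Count: 6.

6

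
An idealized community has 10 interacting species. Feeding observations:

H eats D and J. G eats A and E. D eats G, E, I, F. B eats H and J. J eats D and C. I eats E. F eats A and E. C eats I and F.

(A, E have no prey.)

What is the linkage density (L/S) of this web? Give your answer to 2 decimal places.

L/S = 1.70

There are L = 17 links among S = 10 species.
L/S = 17/10 = 1.7000 ≈ 1.70.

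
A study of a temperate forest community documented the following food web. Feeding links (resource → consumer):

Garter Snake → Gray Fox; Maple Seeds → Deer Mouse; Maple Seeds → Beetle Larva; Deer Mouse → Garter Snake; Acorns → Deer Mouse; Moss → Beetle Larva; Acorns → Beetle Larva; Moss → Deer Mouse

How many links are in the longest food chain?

One longest chain: Maple Seeds → Deer Mouse → Garter Snake → Gray Fox.
It has 4 species and 3 links.

3 links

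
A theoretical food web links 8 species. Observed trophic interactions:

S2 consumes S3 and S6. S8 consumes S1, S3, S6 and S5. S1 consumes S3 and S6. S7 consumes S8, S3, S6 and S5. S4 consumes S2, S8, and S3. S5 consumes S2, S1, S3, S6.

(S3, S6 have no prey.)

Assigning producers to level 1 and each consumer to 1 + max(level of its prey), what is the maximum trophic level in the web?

Producers (level 1): S3, S6.
S3 → S1 → S5 → S8 → S4 gives S4 level 5.
No species has a prey at level 5, so no species reaches level 6.

5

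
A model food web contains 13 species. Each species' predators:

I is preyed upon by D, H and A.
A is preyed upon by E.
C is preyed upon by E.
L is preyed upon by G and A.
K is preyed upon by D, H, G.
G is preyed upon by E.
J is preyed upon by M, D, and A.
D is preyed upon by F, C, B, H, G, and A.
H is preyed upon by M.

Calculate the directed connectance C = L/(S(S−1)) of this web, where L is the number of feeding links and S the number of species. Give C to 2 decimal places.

C = 0.13

The web has S = 13 species and L = 21 feeding links.
C = L / (S(S−1)) = 21 / 156 = 0.1346 ≈ 0.13.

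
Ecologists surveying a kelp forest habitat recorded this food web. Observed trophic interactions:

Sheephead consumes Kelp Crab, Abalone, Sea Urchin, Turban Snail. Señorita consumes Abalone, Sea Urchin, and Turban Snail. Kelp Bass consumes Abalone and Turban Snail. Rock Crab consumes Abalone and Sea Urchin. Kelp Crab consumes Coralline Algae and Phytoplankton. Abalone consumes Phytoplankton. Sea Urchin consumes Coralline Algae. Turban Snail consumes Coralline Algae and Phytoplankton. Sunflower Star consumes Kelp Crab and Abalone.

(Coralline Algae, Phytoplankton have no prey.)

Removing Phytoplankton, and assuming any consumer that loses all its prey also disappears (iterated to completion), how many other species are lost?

1

Remove Phytoplankton.
Round 1: Abalone (all prey gone) → extinct.
No further losses. Total secondary extinctions: 1.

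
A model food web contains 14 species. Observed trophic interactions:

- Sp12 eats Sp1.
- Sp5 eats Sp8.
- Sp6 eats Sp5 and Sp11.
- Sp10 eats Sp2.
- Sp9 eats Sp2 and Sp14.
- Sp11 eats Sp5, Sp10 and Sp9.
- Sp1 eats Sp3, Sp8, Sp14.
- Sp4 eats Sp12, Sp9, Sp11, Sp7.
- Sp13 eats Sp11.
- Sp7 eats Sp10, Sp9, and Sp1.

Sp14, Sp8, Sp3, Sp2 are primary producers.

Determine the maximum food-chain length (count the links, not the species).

One longest chain: Sp14 → Sp9 → Sp11 → Sp13.
It has 4 species and 3 links.

3 links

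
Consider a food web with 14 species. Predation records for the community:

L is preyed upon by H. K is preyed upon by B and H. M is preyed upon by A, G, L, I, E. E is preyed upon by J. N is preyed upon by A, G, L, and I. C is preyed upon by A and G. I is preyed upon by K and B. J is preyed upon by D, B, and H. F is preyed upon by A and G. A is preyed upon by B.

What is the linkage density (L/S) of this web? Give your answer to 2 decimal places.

L/S = 1.64

There are L = 23 links among S = 14 species.
L/S = 23/14 = 1.6429 ≈ 1.64.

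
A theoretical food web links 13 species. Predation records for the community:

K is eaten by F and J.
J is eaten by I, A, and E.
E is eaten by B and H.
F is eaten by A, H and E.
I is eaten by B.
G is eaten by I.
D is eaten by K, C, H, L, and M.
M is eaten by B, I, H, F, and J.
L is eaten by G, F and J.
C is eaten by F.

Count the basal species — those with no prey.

1

Basal species (no prey listed): D.
Count: 1.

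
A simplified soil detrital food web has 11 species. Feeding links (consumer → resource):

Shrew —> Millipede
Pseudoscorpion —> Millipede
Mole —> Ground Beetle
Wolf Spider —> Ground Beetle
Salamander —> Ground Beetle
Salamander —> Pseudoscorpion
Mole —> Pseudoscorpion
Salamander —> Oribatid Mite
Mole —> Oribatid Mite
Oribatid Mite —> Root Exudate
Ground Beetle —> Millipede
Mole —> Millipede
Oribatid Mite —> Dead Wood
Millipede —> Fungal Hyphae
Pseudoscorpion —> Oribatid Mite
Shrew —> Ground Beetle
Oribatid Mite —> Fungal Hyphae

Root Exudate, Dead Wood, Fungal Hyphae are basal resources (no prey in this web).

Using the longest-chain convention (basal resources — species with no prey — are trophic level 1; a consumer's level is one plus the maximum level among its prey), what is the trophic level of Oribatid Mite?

Root Exudate has no prey (basal) → level 1.
Oribatid Mite eats Root Exudate (level 1); other prey at levels: Dead Wood 1, Fungal Hyphae 1 → level 2.

Trophic level 2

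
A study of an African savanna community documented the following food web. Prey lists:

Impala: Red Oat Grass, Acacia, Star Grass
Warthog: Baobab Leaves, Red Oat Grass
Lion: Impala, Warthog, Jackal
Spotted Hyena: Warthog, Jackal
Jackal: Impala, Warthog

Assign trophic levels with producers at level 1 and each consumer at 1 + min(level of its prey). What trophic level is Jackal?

Red Oat Grass is a producer → level 1.
Impala eats Red Oat Grass → level 2.
Jackal eats Impala → level 3.
No prey of Jackal is below level 2, so 3 is the minimum.

Trophic level 3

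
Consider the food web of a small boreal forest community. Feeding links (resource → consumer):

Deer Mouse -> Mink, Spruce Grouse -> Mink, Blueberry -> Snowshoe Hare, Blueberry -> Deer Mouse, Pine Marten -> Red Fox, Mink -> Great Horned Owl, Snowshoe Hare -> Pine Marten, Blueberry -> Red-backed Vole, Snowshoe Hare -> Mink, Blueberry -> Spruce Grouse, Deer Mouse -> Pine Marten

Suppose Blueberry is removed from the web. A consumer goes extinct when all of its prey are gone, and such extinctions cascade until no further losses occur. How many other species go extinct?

Remove Blueberry.
Round 1: Spruce Grouse (all prey gone), Deer Mouse (all prey gone), Snowshoe Hare (all prey gone), Red-backed Vole (all prey gone) → extinct.
Round 2: Mink (all prey gone), Pine Marten (all prey gone) → extinct.
Round 3: Red Fox (all prey gone), Great Horned Owl (all prey gone) → extinct.
No further losses. Total secondary extinctions: 8.

8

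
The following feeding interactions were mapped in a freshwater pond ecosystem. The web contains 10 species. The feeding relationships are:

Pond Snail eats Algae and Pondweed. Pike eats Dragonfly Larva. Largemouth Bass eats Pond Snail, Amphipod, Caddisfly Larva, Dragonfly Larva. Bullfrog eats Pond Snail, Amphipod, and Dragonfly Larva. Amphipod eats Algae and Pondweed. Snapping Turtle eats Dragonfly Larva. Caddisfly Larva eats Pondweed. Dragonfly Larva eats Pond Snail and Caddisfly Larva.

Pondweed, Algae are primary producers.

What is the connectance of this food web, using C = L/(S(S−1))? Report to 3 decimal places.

The web has S = 10 species and L = 16 feeding links.
C = L / (S(S−1)) = 16 / 90 = 0.1778 ≈ 0.178.

C = 0.178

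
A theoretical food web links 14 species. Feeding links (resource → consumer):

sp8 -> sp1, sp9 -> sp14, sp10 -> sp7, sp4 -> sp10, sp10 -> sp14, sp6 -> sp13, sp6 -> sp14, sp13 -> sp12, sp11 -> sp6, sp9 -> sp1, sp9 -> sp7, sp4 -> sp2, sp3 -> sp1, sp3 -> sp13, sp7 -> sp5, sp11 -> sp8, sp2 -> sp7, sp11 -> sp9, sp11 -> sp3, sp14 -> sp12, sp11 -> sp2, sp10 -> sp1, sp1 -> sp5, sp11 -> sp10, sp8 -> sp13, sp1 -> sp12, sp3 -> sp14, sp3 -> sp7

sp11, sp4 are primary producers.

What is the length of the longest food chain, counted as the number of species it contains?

4 species

One longest chain: sp11 → sp9 → sp1 → sp5.
It has 4 species and 3 links.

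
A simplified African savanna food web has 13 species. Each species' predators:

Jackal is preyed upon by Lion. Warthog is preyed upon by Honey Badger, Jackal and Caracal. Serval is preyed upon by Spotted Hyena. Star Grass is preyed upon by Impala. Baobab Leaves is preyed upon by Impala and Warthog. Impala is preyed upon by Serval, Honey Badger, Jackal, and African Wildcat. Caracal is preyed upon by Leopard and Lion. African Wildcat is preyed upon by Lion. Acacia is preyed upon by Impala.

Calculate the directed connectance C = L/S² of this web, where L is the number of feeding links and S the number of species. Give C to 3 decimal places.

C = 0.095

The web has S = 13 species and L = 16 feeding links.
C = L / S² = 16 / 169 = 0.0947 ≈ 0.095.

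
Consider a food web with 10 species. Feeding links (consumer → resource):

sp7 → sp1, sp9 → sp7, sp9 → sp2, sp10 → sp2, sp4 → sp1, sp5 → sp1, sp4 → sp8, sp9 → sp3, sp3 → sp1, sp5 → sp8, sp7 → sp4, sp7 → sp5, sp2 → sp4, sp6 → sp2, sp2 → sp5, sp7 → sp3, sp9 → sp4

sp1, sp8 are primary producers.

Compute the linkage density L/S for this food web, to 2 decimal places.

There are L = 17 links among S = 10 species.
L/S = 17/10 = 1.7000 ≈ 1.70.

L/S = 1.70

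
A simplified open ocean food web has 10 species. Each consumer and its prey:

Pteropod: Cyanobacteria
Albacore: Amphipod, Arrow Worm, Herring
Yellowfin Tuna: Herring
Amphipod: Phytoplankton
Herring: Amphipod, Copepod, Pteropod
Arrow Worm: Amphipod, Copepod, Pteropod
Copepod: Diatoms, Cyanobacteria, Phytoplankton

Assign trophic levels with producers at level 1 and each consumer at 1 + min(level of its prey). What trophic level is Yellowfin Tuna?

Phytoplankton is a producer → level 1.
Amphipod eats Phytoplankton → level 2.
Herring eats Amphipod → level 3.
Yellowfin Tuna eats Herring → level 4.
No prey of Yellowfin Tuna is below level 3, so 4 is the minimum.

Trophic level 4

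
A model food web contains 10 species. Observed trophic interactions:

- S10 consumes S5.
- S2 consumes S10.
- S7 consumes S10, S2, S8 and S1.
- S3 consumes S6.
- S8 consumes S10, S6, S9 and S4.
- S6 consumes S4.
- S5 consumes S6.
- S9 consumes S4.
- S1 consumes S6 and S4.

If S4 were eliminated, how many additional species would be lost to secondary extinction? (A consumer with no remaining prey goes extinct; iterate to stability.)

Remove S4.
Round 1: S9 (all prey gone), S6 (all prey gone) → extinct.
Round 2: S5 (all prey gone), S3 (all prey gone), S1 (all prey gone) → extinct.
Round 3: S10 (all prey gone) → extinct.
Round 4: S2 (all prey gone), S8 (all prey gone) → extinct.
Round 5: S7 (all prey gone) → extinct.
No further losses. Total secondary extinctions: 9.

9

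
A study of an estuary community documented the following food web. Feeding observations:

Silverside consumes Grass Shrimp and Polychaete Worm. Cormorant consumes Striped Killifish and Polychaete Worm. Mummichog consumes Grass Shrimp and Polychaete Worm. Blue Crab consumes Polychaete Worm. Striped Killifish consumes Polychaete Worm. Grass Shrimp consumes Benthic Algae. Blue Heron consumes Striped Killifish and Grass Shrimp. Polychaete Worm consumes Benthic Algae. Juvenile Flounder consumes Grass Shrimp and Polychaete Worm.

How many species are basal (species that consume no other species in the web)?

Basal species (no prey listed): Benthic Algae.
Count: 1.

1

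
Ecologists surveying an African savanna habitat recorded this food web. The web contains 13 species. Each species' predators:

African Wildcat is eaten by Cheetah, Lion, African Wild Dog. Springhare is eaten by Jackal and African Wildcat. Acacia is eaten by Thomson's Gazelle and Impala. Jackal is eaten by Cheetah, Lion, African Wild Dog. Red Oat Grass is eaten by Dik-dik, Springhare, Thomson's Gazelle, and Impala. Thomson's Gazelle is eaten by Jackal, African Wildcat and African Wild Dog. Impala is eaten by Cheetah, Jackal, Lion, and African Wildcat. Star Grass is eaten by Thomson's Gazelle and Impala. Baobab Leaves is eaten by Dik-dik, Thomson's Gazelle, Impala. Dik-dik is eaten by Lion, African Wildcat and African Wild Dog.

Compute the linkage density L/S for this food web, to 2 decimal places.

There are L = 29 links among S = 13 species.
L/S = 29/13 = 2.2308 ≈ 2.23.

L/S = 2.23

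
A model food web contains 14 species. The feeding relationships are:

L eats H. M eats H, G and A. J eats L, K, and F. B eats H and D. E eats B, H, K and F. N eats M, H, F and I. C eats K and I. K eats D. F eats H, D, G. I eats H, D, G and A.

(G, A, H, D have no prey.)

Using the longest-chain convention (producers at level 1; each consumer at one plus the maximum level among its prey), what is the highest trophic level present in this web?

Producers (level 1): G, A, H, D.
D → K → J gives J level 3.
No species has a prey at level 3, so no species reaches level 4.

3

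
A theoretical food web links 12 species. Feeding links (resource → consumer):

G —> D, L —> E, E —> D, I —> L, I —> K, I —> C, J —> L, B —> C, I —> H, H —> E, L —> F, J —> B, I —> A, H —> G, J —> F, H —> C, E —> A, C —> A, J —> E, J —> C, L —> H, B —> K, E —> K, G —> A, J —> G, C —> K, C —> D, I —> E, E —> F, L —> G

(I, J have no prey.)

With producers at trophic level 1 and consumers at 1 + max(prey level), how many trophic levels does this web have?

5

Producers (level 1): I, J.
I → L → H → G → D gives D level 5.
No species has a prey at level 5, so no species reaches level 6.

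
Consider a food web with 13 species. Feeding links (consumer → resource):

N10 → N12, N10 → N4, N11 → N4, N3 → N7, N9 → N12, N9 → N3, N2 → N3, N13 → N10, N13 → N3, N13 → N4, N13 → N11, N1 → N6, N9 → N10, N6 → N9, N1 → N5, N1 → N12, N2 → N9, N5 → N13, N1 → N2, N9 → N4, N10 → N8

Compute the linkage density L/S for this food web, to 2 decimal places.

L/S = 1.62

There are L = 21 links among S = 13 species.
L/S = 21/13 = 1.6154 ≈ 1.62.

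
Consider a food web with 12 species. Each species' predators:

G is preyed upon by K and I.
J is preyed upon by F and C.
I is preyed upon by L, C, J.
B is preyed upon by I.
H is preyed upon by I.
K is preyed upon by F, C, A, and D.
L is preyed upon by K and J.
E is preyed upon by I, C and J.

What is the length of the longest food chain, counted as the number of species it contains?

5 species

One longest chain: H → I → L → J → F.
It has 5 species and 4 links.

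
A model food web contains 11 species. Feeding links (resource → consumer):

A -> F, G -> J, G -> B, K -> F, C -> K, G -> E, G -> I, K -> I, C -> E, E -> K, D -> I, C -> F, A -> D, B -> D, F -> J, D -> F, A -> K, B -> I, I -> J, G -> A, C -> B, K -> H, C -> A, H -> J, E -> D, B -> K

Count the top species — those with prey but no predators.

1

Top species (has prey, but nothing eats it): J.
Count: 1.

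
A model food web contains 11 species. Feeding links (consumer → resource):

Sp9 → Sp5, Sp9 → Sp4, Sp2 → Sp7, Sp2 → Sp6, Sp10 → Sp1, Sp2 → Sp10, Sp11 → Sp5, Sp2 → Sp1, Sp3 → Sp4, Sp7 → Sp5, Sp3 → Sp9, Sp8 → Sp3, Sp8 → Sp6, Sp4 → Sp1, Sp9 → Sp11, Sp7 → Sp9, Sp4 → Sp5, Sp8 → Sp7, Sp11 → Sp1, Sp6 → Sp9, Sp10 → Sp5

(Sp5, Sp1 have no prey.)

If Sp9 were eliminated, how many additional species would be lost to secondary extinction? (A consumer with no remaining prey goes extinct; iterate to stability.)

Remove Sp9.
Round 1: Sp6 (all prey gone) → extinct.
No further losses. Total secondary extinctions: 1.

1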